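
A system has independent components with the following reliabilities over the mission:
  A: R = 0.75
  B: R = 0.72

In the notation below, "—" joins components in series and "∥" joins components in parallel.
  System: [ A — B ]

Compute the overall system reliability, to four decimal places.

Series (A and B): 0.750000 × 0.720000 = 0.5400

0.5400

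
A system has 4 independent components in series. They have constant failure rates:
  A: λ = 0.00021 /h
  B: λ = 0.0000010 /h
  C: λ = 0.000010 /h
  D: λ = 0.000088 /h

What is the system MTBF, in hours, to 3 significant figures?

Series of exponential components: λ_sys = Σ λ_i
λ_sys = 0.00021 + 0.0000010 + 0.000010 + 0.000088 = 3.0900e-04 /h
MTBF = 1 / λ_sys = 3240 h

3240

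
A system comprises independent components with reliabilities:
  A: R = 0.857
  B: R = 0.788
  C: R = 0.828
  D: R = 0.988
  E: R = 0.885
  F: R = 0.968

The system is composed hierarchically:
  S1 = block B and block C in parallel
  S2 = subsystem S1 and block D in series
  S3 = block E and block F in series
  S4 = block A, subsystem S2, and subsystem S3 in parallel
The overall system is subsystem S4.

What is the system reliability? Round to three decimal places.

0.999

Parallel (B and C): 1 − (1 − 0.78800)(1 − 0.82800) = 0.96354
Series ([0.96354] and D): 0.96354 × 0.98800 = 0.95198
Series (E and F): 0.88500 × 0.96800 = 0.85668
Parallel (A, [0.95198], and [0.85668]): 1 − (1 − 0.85700)(1 − 0.95198)(1 − 0.85668) = 0.999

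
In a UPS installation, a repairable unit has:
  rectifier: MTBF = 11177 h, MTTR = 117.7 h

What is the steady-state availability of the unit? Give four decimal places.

A(rectifier) = MTBF/(MTBF+MTTR) = 11177/(11177+117.7) = 0.9896

0.9896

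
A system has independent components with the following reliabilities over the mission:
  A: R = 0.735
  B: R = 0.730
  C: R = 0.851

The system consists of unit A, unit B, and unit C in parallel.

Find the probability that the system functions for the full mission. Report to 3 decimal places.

Parallel (A, B, and C): 1 − (1 − 0.73500)(1 − 0.73000)(1 − 0.85100) = 0.989

0.989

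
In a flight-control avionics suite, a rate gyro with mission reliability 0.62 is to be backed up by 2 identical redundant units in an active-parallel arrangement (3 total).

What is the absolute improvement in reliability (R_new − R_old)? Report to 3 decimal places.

R_before = 0.62
R_after = 1 − (1 − 0.62)^3 = 0.945
ΔR = 0.945 − 0.62 = 0.325

0.325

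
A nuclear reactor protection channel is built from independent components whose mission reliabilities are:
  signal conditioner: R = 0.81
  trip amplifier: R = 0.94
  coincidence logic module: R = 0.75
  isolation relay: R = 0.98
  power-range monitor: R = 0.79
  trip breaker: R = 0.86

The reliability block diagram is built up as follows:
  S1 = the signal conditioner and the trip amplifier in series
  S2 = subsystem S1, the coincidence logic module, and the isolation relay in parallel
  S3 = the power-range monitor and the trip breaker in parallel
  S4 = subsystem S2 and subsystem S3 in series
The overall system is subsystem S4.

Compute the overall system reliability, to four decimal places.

0.9694

Series (signal conditioner and trip amplifier): 0.810000 × 0.940000 = 0.761400
Parallel ([0.761400], coincidence logic module, and isolation relay): 1 − (1 − 0.761400)(1 − 0.750000)(1 − 0.980000) = 0.998807
Parallel (power-range monitor and trip breaker): 1 − (1 − 0.790000)(1 − 0.860000) = 0.970600
Series ([0.998807] and [0.970600]): 0.998807 × 0.970600 = 0.9694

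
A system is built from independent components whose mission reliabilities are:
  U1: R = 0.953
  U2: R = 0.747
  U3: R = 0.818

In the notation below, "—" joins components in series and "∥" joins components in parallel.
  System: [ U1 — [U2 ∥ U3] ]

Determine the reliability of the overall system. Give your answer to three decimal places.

0.909

Parallel (U2 and U3): 1 − (1 − 0.74700)(1 − 0.81800) = 0.95395
Series (U1 and [0.95395]): 0.95300 × 0.95395 = 0.909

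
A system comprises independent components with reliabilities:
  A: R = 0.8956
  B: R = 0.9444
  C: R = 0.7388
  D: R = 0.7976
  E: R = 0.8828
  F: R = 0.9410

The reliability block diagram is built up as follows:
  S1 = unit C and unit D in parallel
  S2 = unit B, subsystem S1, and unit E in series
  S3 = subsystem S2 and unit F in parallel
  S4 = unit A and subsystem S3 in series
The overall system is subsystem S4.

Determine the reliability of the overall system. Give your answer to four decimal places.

Parallel (C and D): 1 − (1 − 0.738800)(1 − 0.797600) = 0.947133
Series (B, [0.947133], and E): 0.944400 × 0.947133 × 0.882800 = 0.789640
Parallel ([0.789640] and F): 1 − (1 − 0.789640)(1 − 0.941000) = 0.987589
Series (A and [0.987589]): 0.895600 × 0.987589 = 0.8845

0.8845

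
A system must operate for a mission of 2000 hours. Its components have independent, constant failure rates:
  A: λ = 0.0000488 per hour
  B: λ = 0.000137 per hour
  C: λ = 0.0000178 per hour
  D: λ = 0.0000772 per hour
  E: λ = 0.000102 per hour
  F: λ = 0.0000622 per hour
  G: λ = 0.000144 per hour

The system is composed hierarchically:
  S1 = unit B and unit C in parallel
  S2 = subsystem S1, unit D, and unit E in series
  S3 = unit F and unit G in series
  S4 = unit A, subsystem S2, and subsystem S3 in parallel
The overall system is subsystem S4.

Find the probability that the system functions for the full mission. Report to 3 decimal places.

0.990

R(A) = exp(−0.0000488 × 2000) = 0.90701
R(B) = exp(−0.000137 × 2000) = 0.76033
R(C) = exp(−0.0000178 × 2000) = 0.96503
R(D) = exp(−0.0000772 × 2000) = 0.85693
R(E) = exp(−0.000102 × 2000) = 0.81546
R(F) = exp(−0.0000622 × 2000) = 0.88303
R(G) = exp(−0.000144 × 2000) = 0.74976
Parallel (B and C): 1 − (1 − 0.76033)(1 − 0.96503) = 0.99162
Series ([0.99162], D, and E): 0.99162 × 0.85693 × 0.81546 = 0.69294
Series (F and G): 0.88303 × 0.74976 = 0.66206
Parallel (A, [0.69294], and [0.66206]): 1 − (1 − 0.90701)(1 − 0.69294)(1 − 0.66206) = 0.990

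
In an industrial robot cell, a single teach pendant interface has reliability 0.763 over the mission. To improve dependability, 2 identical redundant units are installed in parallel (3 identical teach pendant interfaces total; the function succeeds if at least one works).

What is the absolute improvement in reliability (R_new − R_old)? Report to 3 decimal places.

R_before = 0.763
R_after = 1 − (1 − 0.763)^3 = 0.987
ΔR = 0.987 − 0.763 = 0.224

0.224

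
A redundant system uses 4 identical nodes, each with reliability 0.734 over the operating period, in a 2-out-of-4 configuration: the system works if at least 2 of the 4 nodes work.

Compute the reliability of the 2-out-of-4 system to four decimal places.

0.9397

R = Σ_{i=2}^{4} C(4,i) p^i (1−p)^{4−i} with p = 0.734
C(4,2)·0.734^2·0.266^2 = 0.228721
C(4,3)·0.734^3·0.266^1 = 0.420756
C(4,4)·0.734^4·0.266^0 = 0.290258
Sum = 0.9397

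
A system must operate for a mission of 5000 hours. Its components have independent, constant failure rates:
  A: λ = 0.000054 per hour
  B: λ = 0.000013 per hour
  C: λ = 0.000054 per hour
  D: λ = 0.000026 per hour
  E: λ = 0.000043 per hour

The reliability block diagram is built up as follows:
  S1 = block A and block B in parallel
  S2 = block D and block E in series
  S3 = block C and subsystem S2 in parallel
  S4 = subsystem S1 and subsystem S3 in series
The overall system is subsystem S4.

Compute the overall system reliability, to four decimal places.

R(A) = exp(−0.000054 × 5000) = 0.763379
R(B) = exp(−0.000013 × 5000) = 0.937067
R(C) = exp(−0.000054 × 5000) = 0.763379
R(D) = exp(−0.000026 × 5000) = 0.878095
R(E) = exp(−0.000043 × 5000) = 0.806541
Parallel (A and B): 1 − (1 − 0.763379)(1 − 0.937067) = 0.985109
Series (D and E): 0.878095 × 0.806541 = 0.708220
Parallel (C and [0.708220]): 1 − (1 − 0.763379)(1 − 0.708220) = 0.930959
Series ([0.985109] and [0.930959]): 0.985109 × 0.930959 = 0.9171

0.9171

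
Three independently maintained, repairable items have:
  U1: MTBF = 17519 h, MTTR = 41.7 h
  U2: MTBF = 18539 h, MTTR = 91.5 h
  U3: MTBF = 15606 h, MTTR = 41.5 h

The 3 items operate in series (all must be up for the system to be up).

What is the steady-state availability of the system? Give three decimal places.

0.990

A(U1) = MTBF/(MTBF+MTTR) = 17519/(17519+41.7) = 0.997625
A(U2) = MTBF/(MTBF+MTTR) = 18539/(18539+91.5) = 0.995089
A(U3) = MTBF/(MTBF+MTTR) = 15606/(15606+41.5) = 0.997348
Series availability: 0.997625 × 0.995089 × 0.997348 = 0.990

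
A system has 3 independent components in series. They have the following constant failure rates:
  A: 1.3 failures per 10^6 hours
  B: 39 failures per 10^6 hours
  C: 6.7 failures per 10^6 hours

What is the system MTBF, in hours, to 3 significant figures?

21300

Series of exponential components: λ_sys = Σ λ_i
λ_sys = 0.0000013 + 0.000039 + 0.0000067 = 4.7000e-05 /h
MTBF = 1 / λ_sys = 21300 h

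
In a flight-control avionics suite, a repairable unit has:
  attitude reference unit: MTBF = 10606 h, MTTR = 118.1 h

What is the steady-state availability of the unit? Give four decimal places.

A(attitude reference unit) = MTBF/(MTBF+MTTR) = 10606/(10606+118.1) = 0.9890

0.9890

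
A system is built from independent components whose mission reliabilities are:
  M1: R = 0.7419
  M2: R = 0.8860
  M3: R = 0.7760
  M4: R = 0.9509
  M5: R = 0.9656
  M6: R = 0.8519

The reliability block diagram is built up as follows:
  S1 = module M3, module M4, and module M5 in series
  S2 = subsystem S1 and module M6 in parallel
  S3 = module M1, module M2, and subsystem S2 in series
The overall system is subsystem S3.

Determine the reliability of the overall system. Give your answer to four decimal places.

0.6293

Series (M3, M4, and M5): 0.776000 × 0.950900 × 0.965600 = 0.712515
Parallel ([0.712515] and M6): 1 − (1 − 0.712515)(1 − 0.851900) = 0.957423
Series (M1, M2, and [0.957423]): 0.741900 × 0.886000 × 0.957423 = 0.6293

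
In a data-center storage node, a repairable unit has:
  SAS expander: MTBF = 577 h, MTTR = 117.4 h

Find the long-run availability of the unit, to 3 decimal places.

0.831

A(SAS expander) = MTBF/(MTBF+MTTR) = 577/(577+117.4) = 0.831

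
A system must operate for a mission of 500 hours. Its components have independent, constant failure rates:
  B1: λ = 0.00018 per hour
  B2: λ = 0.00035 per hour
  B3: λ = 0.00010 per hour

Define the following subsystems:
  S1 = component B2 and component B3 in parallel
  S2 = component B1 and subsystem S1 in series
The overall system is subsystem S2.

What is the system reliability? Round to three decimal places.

0.907

R(B1) = exp(−0.00018 × 500) = 0.91393
R(B2) = exp(−0.00035 × 500) = 0.83946
R(B3) = exp(−0.00010 × 500) = 0.95123
Parallel (B2 and B3): 1 − (1 − 0.83946)(1 − 0.95123) = 0.99217
Series (B1 and [0.99217]): 0.91393 × 0.99217 = 0.907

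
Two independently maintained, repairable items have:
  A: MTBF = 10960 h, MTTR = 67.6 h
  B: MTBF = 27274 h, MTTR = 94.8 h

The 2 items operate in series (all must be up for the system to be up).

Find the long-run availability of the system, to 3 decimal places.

A(A) = MTBF/(MTBF+MTTR) = 10960/(10960+67.6) = 0.993870
A(B) = MTBF/(MTBF+MTTR) = 27274/(27274+94.8) = 0.996536
Series availability: 0.993870 × 0.996536 = 0.990

0.990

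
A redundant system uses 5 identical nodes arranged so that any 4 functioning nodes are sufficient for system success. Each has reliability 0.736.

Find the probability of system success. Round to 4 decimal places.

R = Σ_{i=4}^{5} C(5,i) p^i (1−p)^{5−i} with p = 0.736
C(5,4)·0.736^4·0.264^1 = 0.387334
C(5,5)·0.736^5·0.264^0 = 0.215968
Sum = 0.6033

0.6033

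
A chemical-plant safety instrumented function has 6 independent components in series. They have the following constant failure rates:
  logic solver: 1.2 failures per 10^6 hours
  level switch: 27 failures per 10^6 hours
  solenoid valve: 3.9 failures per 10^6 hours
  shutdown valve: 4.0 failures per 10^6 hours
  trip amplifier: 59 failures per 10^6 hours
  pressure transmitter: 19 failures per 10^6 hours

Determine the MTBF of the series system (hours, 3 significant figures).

Series of exponential components: λ_sys = Σ λ_i
λ_sys = 0.0000012 + 0.000027 + 0.0000039 + 0.0000040 + 0.000059 + 0.000019 = 1.1410e-04 /h
MTBF = 1 / λ_sys = 8760 h

8760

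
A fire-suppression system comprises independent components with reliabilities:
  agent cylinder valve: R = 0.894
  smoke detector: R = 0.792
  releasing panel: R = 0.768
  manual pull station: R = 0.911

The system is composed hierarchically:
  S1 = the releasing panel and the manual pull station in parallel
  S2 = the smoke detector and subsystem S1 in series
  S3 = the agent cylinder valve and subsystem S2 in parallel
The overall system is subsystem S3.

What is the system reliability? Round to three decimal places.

0.976

Parallel (releasing panel and manual pull station): 1 − (1 − 0.76800)(1 − 0.91100) = 0.97935
Series (smoke detector and [0.97935]): 0.79200 × 0.97935 = 0.77565
Parallel (agent cylinder valve and [0.77565]): 1 − (1 − 0.89400)(1 − 0.77565) = 0.976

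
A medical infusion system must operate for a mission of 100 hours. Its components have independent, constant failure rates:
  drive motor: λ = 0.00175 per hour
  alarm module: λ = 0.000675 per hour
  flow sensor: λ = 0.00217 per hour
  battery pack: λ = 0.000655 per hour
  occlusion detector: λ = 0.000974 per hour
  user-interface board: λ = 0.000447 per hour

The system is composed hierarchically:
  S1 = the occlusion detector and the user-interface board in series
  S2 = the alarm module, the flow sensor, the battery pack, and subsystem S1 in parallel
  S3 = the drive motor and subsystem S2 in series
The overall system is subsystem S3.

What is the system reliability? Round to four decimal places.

R(drive motor) = exp(−0.00175 × 100) = 0.839457
R(alarm module) = exp(−0.000675 × 100) = 0.934728
R(flow sensor) = exp(−0.00217 × 100) = 0.804930
R(battery pack) = exp(−0.000655 × 100) = 0.936599
R(occlusion detector) = exp(−0.000974 × 100) = 0.907193
R(user-interface board) = exp(−0.000447 × 100) = 0.956284
Series (occlusion detector and user-interface board): 0.907193 × 0.956284 = 0.867534
Parallel (alarm module, flow sensor, battery pack, and [0.867534]): 1 − (1 − 0.934728)(1 − 0.804930)(1 − 0.936599)(1 − 0.867534) = 0.999893
Series (drive motor and [0.999893]): 0.839457 × 0.999893 = 0.8394

0.8394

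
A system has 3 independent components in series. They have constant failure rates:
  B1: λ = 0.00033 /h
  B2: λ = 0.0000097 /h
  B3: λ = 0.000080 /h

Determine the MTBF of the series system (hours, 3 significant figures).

2380

Series of exponential components: λ_sys = Σ λ_i
λ_sys = 0.00033 + 0.0000097 + 0.000080 = 4.1970e-04 /h
MTBF = 1 / λ_sys = 2380 h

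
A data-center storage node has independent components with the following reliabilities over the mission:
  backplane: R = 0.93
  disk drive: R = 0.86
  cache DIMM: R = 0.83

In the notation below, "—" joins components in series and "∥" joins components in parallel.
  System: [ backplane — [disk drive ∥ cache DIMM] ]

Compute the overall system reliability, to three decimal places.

Parallel (disk drive and cache DIMM): 1 − (1 − 0.86000)(1 − 0.83000) = 0.97620
Series (backplane and [0.97620]): 0.93000 × 0.97620 = 0.908

0.908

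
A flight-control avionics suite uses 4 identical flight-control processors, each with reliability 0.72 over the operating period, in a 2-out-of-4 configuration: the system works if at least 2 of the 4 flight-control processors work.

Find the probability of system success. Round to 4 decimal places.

R = Σ_{i=2}^{4} C(4,i) p^i (1−p)^{4−i} with p = 0.72
C(4,2)·0.72^2·0.28^2 = 0.243855
C(4,3)·0.72^3·0.28^1 = 0.418038
C(4,4)·0.72^4·0.28^0 = 0.268739
Sum = 0.9306

0.9306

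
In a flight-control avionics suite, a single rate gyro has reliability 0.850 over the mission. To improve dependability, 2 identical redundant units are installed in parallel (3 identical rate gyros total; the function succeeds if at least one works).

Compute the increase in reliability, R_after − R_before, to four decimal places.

0.1466

R_before = 0.850
R_after = 1 − (1 − 0.850)^3 = 0.9966
ΔR = 0.9966 − 0.850 = 0.1466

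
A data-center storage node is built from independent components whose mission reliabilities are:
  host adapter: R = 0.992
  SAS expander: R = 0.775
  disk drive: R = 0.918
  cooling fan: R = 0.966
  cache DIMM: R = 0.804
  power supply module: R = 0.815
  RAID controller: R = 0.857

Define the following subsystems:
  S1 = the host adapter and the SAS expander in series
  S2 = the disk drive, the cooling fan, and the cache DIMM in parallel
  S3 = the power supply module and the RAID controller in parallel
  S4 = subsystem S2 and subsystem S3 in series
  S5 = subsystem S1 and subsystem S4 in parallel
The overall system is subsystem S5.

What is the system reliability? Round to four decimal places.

0.9938

Series (host adapter and SAS expander): 0.992000 × 0.775000 = 0.768800
Parallel (disk drive, cooling fan, and cache DIMM): 1 − (1 − 0.918000)(1 − 0.966000)(1 − 0.804000) = 0.999454
Parallel (power supply module and RAID controller): 1 − (1 − 0.815000)(1 − 0.857000) = 0.973545
Series ([0.999454] and [0.973545]): 0.999454 × 0.973545 = 0.973013
Parallel ([0.768800] and [0.973013]): 1 − (1 − 0.768800)(1 − 0.973013) = 0.9938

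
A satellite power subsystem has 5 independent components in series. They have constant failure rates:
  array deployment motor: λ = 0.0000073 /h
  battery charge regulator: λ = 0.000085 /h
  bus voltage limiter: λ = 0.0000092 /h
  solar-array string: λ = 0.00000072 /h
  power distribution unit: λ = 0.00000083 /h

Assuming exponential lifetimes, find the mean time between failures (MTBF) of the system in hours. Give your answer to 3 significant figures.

Series of exponential components: λ_sys = Σ λ_i
λ_sys = 0.0000073 + 0.000085 + 0.0000092 + 0.00000072 + 0.00000083 = 1.0305e-04 /h
MTBF = 1 / λ_sys = 9700 h

9700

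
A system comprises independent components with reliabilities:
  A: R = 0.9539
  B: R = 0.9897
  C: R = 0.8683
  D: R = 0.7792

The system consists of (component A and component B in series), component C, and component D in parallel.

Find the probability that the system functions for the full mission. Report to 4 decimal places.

Series (A and B): 0.953900 × 0.989700 = 0.944075
Parallel ([0.944075], C, and D): 1 − (1 − 0.944075)(1 − 0.868300)(1 − 0.779200) = 0.9984

0.9984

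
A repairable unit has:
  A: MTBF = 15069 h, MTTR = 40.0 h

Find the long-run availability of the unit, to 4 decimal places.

0.9974

A(A) = MTBF/(MTBF+MTTR) = 15069/(15069+40.0) = 0.9974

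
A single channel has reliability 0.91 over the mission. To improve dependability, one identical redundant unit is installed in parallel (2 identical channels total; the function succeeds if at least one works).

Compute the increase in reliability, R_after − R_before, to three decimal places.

R_before = 0.91
R_after = 1 − (1 − 0.91)^2 = 0.992
ΔR = 0.992 − 0.91 = 0.082

0.082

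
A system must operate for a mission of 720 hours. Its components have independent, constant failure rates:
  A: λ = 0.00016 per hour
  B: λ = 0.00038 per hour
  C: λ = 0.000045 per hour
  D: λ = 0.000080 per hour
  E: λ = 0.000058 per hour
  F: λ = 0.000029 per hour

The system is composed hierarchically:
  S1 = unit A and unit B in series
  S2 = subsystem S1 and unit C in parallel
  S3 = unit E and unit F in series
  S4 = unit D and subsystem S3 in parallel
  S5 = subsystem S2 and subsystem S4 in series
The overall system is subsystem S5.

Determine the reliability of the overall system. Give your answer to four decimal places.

R(A) = exp(−0.00016 × 720) = 0.891188
R(B) = exp(−0.00038 × 720) = 0.760636
R(C) = exp(−0.000045 × 720) = 0.968119
R(D) = exp(−0.000080 × 720) = 0.944027
R(E) = exp(−0.000058 × 720) = 0.959100
R(F) = exp(−0.000029 × 720) = 0.979336
Series (A and B): 0.891188 × 0.760636 = 0.677870
Parallel ([0.677870] and C): 1 − (1 − 0.677870)(1 − 0.968119) = 0.989730
Series (E and F): 0.959100 × 0.979336 = 0.939281
Parallel (D and [0.939281]): 1 − (1 − 0.944027)(1 − 0.939281) = 0.996601
Series ([0.989730] and [0.996601]): 0.989730 × 0.996601 = 0.9864

0.9864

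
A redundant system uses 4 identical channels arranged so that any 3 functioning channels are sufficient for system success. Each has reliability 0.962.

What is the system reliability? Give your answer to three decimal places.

0.992

R = Σ_{i=3}^{4} C(4,i) p^i (1−p)^{4−i} with p = 0.962
C(4,3)·0.962^3·0.038^1 = 0.13532
C(4,4)·0.962^4·0.038^0 = 0.85645
Sum = 0.992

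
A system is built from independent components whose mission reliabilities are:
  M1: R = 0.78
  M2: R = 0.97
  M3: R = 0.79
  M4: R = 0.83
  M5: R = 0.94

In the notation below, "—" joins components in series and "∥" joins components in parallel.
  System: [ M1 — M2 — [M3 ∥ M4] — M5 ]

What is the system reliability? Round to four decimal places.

Parallel (M3 and M4): 1 − (1 − 0.790000)(1 − 0.830000) = 0.964300
Series (M1, M2, [0.964300], and M5): 0.780000 × 0.970000 × 0.964300 × 0.940000 = 0.6858

0.6858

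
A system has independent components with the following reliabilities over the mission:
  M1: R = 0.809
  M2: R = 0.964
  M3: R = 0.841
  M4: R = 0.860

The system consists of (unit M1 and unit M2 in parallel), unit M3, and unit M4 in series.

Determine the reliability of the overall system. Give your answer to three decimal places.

Parallel (M1 and M2): 1 − (1 − 0.80900)(1 − 0.96400) = 0.99312
Series ([0.99312], M3, and M4): 0.99312 × 0.84100 × 0.86000 = 0.718

0.718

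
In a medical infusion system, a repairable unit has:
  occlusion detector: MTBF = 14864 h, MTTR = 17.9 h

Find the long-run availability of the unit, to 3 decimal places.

0.999

A(occlusion detector) = MTBF/(MTBF+MTTR) = 14864/(14864+17.9) = 0.999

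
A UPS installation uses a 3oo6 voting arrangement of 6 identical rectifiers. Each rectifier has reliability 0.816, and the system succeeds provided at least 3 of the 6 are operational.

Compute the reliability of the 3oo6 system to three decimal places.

0.987

R = Σ_{i=3}^{6} C(6,i) p^i (1−p)^{6−i} with p = 0.816
C(6,3)·0.816^3·0.184^3 = 0.06769
C(6,4)·0.816^4·0.184^2 = 0.22516
C(6,5)·0.816^5·0.184^1 = 0.39941
C(6,6)·0.816^6·0.184^0 = 0.29522
Sum = 0.987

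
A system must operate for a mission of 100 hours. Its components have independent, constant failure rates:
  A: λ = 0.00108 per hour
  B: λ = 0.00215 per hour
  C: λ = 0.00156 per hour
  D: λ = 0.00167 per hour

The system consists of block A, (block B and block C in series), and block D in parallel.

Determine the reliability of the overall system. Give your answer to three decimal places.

R(A) = exp(−0.00108 × 100) = 0.89763
R(B) = exp(−0.00215 × 100) = 0.80654
R(C) = exp(−0.00156 × 100) = 0.85556
R(D) = exp(−0.00167 × 100) = 0.84620
Series (B and C): 0.80654 × 0.85556 = 0.69004
Parallel (A, [0.69004], and D): 1 − (1 − 0.89763)(1 − 0.69004)(1 − 0.84620) = 0.995

0.995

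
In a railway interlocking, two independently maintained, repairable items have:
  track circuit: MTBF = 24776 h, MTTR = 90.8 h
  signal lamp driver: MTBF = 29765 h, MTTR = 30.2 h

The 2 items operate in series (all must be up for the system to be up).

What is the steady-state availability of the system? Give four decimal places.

0.9953

A(track circuit) = MTBF/(MTBF+MTTR) = 24776/(24776+90.8) = 0.996349
A(signal lamp driver) = MTBF/(MTBF+MTTR) = 29765/(29765+30.2) = 0.998986
Series availability: 0.996349 × 0.998986 = 0.9953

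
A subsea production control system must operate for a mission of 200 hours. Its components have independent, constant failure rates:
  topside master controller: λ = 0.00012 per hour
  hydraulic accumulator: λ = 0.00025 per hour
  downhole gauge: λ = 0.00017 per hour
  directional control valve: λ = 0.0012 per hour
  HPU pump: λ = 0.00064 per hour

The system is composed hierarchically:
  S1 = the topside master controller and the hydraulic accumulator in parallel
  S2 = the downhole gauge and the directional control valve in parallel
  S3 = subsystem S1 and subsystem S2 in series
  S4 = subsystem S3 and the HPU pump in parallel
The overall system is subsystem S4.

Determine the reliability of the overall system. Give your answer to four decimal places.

0.9990

R(topside master controller) = exp(−0.00012 × 200) = 0.976286
R(hydraulic accumulator) = exp(−0.00025 × 200) = 0.951229
R(downhole gauge) = exp(−0.00017 × 200) = 0.966572
R(directional control valve) = exp(−0.0012 × 200) = 0.786628
R(HPU pump) = exp(−0.00064 × 200) = 0.879853
Parallel (topside master controller and hydraulic accumulator): 1 − (1 − 0.976286)(1 − 0.951229) = 0.998843
Parallel (downhole gauge and directional control valve): 1 − (1 − 0.966572)(1 − 0.786628) = 0.992867
Series ([0.998843] and [0.992867]): 0.998843 × 0.992867 = 0.991718
Parallel ([0.991718] and HPU pump): 1 − (1 − 0.991718)(1 − 0.879853) = 0.9990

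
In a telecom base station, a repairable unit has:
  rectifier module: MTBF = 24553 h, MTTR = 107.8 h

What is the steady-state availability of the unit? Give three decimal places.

A(rectifier module) = MTBF/(MTBF+MTTR) = 24553/(24553+107.8) = 0.996

0.996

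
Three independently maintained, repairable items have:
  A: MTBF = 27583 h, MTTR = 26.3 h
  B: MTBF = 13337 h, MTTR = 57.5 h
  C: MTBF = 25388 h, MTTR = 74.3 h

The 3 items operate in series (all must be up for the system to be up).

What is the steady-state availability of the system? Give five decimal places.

0.99186

A(A) = MTBF/(MTBF+MTTR) = 27583/(27583+26.3) = 0.999047
A(B) = MTBF/(MTBF+MTTR) = 13337/(13337+57.5) = 0.995707
A(C) = MTBF/(MTBF+MTTR) = 25388/(25388+74.3) = 0.997082
Series availability: 0.999047 × 0.995707 × 0.997082 = 0.99186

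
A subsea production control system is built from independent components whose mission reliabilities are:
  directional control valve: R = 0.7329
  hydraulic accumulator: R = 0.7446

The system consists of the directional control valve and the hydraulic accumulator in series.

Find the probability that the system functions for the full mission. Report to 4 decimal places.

Series (directional control valve and hydraulic accumulator): 0.732900 × 0.744600 = 0.5457

0.5457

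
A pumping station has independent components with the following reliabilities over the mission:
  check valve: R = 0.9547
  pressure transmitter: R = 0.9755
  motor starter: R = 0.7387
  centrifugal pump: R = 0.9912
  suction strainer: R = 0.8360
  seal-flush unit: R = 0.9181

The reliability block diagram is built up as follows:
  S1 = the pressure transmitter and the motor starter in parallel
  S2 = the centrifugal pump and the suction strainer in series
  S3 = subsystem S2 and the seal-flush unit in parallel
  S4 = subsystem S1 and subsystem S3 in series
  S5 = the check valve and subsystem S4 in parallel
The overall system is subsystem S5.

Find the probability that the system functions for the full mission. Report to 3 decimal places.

0.999

Parallel (pressure transmitter and motor starter): 1 − (1 − 0.97550)(1 − 0.73870) = 0.99360
Series (centrifugal pump and suction strainer): 0.99120 × 0.83600 = 0.82864
Parallel ([0.82864] and seal-flush unit): 1 − (1 − 0.82864)(1 − 0.91810) = 0.98597
Series ([0.99360] and [0.98597]): 0.99360 × 0.98597 = 0.97966
Parallel (check valve and [0.97966]): 1 − (1 − 0.95470)(1 − 0.97966) = 0.999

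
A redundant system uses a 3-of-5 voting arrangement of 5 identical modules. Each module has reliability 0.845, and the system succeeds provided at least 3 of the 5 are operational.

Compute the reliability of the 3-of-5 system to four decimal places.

0.9709

R = Σ_{i=3}^{5} C(5,i) p^i (1−p)^{5−i} with p = 0.845
C(5,3)·0.845^3·0.155^2 = 0.144955
C(5,4)·0.845^4·0.155^1 = 0.395120
C(5,5)·0.845^5·0.155^0 = 0.430808
Sum = 0.9709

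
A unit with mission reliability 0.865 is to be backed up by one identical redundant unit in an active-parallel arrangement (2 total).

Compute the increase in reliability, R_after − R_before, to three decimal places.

0.117

R_before = 0.865
R_after = 1 − (1 − 0.865)^2 = 0.982
ΔR = 0.982 − 0.865 = 0.117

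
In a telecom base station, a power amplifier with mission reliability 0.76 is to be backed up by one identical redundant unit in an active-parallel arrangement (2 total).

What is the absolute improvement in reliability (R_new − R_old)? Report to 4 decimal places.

R_before = 0.76
R_after = 1 − (1 − 0.76)^2 = 0.9424
ΔR = 0.9424 − 0.76 = 0.1824

0.1824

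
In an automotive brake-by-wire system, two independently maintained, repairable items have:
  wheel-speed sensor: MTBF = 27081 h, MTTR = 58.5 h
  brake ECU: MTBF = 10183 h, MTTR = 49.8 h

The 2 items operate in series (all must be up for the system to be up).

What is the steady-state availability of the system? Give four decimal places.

A(wheel-speed sensor) = MTBF/(MTBF+MTTR) = 27081/(27081+58.5) = 0.997844
A(brake ECU) = MTBF/(MTBF+MTTR) = 10183/(10183+49.8) = 0.995133
Series availability: 0.997844 × 0.995133 = 0.9930

0.9930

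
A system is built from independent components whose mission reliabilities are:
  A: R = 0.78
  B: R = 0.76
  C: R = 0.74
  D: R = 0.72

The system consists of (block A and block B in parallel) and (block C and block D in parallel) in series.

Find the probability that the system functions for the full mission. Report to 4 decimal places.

0.8782

Parallel (A and B): 1 − (1 − 0.780000)(1 − 0.760000) = 0.947200
Parallel (C and D): 1 − (1 − 0.740000)(1 − 0.720000) = 0.927200
Series ([0.947200] and [0.927200]): 0.947200 × 0.927200 = 0.8782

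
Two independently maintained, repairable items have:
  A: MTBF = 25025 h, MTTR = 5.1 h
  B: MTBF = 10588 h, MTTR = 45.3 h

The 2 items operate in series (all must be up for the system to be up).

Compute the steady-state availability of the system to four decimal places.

0.9955

A(A) = MTBF/(MTBF+MTTR) = 25025/(25025+5.1) = 0.999796
A(B) = MTBF/(MTBF+MTTR) = 10588/(10588+45.3) = 0.995740
Series availability: 0.999796 × 0.995740 = 0.9955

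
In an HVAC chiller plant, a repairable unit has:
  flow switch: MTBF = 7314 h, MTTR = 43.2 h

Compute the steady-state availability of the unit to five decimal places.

0.99413

A(flow switch) = MTBF/(MTBF+MTTR) = 7314/(7314+43.2) = 0.99413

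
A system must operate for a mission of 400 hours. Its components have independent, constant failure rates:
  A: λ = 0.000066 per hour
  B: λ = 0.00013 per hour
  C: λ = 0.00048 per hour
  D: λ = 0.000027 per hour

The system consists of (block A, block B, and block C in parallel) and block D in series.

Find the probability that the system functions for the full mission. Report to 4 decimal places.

0.9890

R(A) = exp(−0.000066 × 400) = 0.973945
R(B) = exp(−0.00013 × 400) = 0.949329
R(C) = exp(−0.00048 × 400) = 0.825307
R(D) = exp(−0.000027 × 400) = 0.989258
Parallel (A, B, and C): 1 − (1 − 0.973945)(1 − 0.949329)(1 − 0.825307) = 0.999769
Series ([0.999769] and D): 0.999769 × 0.989258 = 0.9890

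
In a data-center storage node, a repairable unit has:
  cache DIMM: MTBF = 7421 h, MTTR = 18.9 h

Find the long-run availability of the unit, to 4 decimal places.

A(cache DIMM) = MTBF/(MTBF+MTTR) = 7421/(7421+18.9) = 0.9975

0.9975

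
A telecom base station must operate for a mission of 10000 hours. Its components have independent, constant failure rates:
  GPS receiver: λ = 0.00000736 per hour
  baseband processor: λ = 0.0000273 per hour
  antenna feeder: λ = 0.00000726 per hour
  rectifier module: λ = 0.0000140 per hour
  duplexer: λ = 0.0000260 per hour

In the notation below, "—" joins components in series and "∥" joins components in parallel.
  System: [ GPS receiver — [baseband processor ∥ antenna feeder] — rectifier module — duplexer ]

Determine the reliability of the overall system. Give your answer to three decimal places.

R(GPS receiver) = exp(−0.00000736 × 10000) = 0.92904
R(baseband processor) = exp(−0.0000273 × 10000) = 0.76109
R(antenna feeder) = exp(−0.00000726 × 10000) = 0.92997
R(rectifier module) = exp(−0.0000140 × 10000) = 0.86936
R(duplexer) = exp(−0.0000260 × 10000) = 0.77105
Parallel (baseband processor and antenna feeder): 1 − (1 − 0.76109)(1 − 0.92997) = 0.98327
Series (GPS receiver, [0.98327], rectifier module, and duplexer): 0.92904 × 0.98327 × 0.86936 × 0.77105 = 0.612

0.612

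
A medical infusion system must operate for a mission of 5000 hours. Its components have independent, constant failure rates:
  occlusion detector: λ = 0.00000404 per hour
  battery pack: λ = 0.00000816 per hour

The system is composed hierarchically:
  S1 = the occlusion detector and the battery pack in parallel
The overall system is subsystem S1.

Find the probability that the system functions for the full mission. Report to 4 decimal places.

0.9992

R(occlusion detector) = exp(−0.00000404 × 5000) = 0.980003
R(battery pack) = exp(−0.00000816 × 5000) = 0.960021
Parallel (occlusion detector and battery pack): 1 − (1 − 0.980003)(1 − 0.960021) = 0.9992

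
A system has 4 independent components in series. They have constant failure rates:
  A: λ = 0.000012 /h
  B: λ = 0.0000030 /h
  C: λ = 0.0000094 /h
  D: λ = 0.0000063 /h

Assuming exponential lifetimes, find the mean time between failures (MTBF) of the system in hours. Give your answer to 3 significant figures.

Series of exponential components: λ_sys = Σ λ_i
λ_sys = 0.000012 + 0.0000030 + 0.0000094 + 0.0000063 = 3.0700e-05 /h
MTBF = 1 / λ_sys = 32600 h

32600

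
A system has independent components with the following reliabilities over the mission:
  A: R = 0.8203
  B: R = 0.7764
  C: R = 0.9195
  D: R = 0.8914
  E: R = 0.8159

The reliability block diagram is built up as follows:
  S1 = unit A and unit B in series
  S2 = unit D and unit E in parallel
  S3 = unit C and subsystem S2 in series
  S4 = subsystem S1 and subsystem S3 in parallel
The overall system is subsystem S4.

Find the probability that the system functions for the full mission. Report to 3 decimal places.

Series (A and B): 0.82030 × 0.77640 = 0.63688
Parallel (D and E): 1 − (1 − 0.89140)(1 − 0.81590) = 0.98001
Series (C and [0.98001]): 0.91950 × 0.98001 = 0.90112
Parallel ([0.63688] and [0.90112]): 1 − (1 − 0.63688)(1 − 0.90112) = 0.964

0.964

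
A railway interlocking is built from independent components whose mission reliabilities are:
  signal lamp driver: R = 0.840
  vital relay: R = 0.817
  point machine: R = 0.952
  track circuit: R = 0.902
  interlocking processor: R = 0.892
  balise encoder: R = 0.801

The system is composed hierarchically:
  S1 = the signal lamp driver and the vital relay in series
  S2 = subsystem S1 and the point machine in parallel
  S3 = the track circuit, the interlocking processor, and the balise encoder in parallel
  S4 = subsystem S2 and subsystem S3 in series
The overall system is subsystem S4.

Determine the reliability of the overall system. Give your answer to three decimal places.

Series (signal lamp driver and vital relay): 0.84000 × 0.81700 = 0.68628
Parallel ([0.68628] and point machine): 1 − (1 − 0.68628)(1 − 0.95200) = 0.98494
Parallel (track circuit, interlocking processor, and balise encoder): 1 − (1 − 0.90200)(1 − 0.89200)(1 − 0.80100) = 0.99789
Series ([0.98494] and [0.99789]): 0.98494 × 0.99789 = 0.983

0.983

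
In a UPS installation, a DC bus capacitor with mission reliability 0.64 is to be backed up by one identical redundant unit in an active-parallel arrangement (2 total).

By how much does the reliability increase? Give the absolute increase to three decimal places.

0.230

R_before = 0.64
R_after = 1 − (1 − 0.64)^2 = 0.870
ΔR = 0.870 − 0.64 = 0.230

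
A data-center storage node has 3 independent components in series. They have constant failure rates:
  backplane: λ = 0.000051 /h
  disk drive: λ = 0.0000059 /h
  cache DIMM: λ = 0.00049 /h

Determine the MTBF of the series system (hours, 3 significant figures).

Series of exponential components: λ_sys = Σ λ_i
λ_sys = 0.000051 + 0.0000059 + 0.00049 = 5.4690e-04 /h
MTBF = 1 / λ_sys = 1830 h

1830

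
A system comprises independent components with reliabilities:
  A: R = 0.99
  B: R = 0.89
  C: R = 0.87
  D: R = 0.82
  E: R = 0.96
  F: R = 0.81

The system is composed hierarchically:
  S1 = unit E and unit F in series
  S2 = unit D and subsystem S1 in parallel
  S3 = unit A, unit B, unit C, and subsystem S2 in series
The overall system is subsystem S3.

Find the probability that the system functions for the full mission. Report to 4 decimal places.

Series (E and F): 0.960000 × 0.810000 = 0.777600
Parallel (D and [0.777600]): 1 − (1 − 0.820000)(1 − 0.777600) = 0.959968
Series (A, B, C, and [0.959968]): 0.990000 × 0.890000 × 0.870000 × 0.959968 = 0.7359

0.7359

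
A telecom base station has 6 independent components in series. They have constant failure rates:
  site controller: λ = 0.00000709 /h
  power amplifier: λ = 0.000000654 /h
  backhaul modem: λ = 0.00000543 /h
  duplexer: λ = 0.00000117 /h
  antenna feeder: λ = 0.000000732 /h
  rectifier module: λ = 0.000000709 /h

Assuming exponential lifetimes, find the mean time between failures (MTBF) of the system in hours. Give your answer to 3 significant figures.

63400

Series of exponential components: λ_sys = Σ λ_i
λ_sys = 0.00000709 + 0.000000654 + 0.00000543 + 0.00000117 + 0.000000732 + 0.000000709 = 1.5785e-05 /h
MTBF = 1 / λ_sys = 63400 h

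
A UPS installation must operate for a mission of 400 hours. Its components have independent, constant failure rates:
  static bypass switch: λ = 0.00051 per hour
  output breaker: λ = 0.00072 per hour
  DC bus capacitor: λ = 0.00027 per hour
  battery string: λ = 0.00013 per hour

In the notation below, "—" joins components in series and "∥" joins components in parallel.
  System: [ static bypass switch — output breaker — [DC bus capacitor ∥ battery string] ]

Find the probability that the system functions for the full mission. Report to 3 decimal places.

R(static bypass switch) = exp(−0.00051 × 400) = 0.81546
R(output breaker) = exp(−0.00072 × 400) = 0.74976
R(DC bus capacitor) = exp(−0.00027 × 400) = 0.89763
R(battery string) = exp(−0.00013 × 400) = 0.94933
Parallel (DC bus capacitor and battery string): 1 − (1 − 0.89763)(1 − 0.94933) = 0.99481
Series (static bypass switch, output breaker, and [0.99481]): 0.81546 × 0.74976 × 0.99481 = 0.608

0.608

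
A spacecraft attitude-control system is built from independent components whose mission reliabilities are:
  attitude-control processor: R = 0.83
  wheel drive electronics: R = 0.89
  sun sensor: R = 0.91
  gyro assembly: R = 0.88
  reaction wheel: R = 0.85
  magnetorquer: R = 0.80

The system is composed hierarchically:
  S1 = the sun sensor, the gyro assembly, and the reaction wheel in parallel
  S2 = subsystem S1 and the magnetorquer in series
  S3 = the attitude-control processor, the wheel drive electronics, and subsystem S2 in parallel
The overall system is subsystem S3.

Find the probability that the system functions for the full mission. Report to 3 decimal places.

Parallel (sun sensor, gyro assembly, and reaction wheel): 1 − (1 − 0.91000)(1 − 0.88000)(1 − 0.85000) = 0.99838
Series ([0.99838] and magnetorquer): 0.99838 × 0.80000 = 0.79870
Parallel (attitude-control processor, wheel drive electronics, and [0.79870]): 1 − (1 − 0.83000)(1 − 0.89000)(1 − 0.79870) = 0.996

0.996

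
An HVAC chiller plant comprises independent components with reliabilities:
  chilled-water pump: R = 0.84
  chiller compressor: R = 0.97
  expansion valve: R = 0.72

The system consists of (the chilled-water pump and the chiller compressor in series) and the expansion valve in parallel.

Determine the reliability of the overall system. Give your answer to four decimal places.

Series (chilled-water pump and chiller compressor): 0.840000 × 0.970000 = 0.814800
Parallel ([0.814800] and expansion valve): 1 − (1 − 0.814800)(1 − 0.720000) = 0.9481

0.9481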